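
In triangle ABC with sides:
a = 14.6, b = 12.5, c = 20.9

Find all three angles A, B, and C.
Law of cosines for each angle (a² = 213.16, b² = 156.25, c² = 436.81):
cos(A) = (b² + c² − a²)/(2bc) = (156.25 + 436.81 − 213.16)/(2·12.5·20.9) = 379.9/522.5 ≈ 0.727081  ⇒  A ≈ 43.3577°
cos(B) = (a² + c² − b²)/(2ac) = (213.16 + 436.81 − 156.25)/(2·14.6·20.9) = 493.72/610.28 ≈ 0.809006  ⇒  B ≈ 36.0011°
cos(C) = (a² + b² − c²)/(2ab) = (213.16 + 156.25 − 436.81)/(2·14.6·12.5) = -67.4/365 ≈ -0.184658  ⇒  C ≈ 100.641°
Check: A + B + C ≈ 180°

A = 43.36°, B = 36°, C = 100.6°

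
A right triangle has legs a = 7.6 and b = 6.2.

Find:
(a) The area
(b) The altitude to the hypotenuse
(a) The legs are perpendicular, so Area = ½·a·b = ½·7.6·6.2 = ½·47.12 = 23.56
(b) Hypotenuse c = √(a² + b²) = √(57.76 + 38.44) = √96.2 ≈ 9.80816
    Area = ½·c·h_c  ⇒  h_c = 2·Area/c = 47.12/9.80816 ≈ 4.80416

Area = 23.56, h_c = 4.804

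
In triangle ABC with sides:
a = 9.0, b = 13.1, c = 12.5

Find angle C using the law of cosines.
c² = a² + b² − 2ab·cos(C)  ⇒  cos(C) = (a² + b² − c²)/(2ab)
cos(C) = (9.0² + 13.1² − 12.5²)/(2·9.0·13.1) = (81 + 171.61 − 156.25)/235.8 = 96.36/235.8 ≈ 0.408651
C = arccos(0.408651) ≈ 65.8799°

C = 65.88°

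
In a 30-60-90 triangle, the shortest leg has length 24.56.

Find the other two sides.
In a 30-60-90 triangle the sides are in ratio 1 : √3 : 2 (short leg : long leg : hypotenuse).
Long leg = 24.56·√3 ≈ 24.56·1.73205 ≈ 42.5392
Hypotenuse = 2·24.56 = 49.12

Long leg = 24.56√3 = 42.54, Hypotenuse = 49.12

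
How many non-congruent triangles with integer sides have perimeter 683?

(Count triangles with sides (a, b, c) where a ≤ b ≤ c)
Let a ≤ b ≤ c with a + b + c = 683. The only binding inequality is a + b > c, i.e. 683 − c > c, so c < 683/2; and c ≥ 683/3 since c is the largest side.
So 228 ≤ c ≤ 341. For each c, b runs from ⌈(683 − c)/2⌉ up to c (then a = 683 − b − c satisfies 1 ≤ a ≤ b automatically), giving c − ⌈(683 − c)/2⌉ + 1 choices.
Summing over c: 1 + 3 + 4 + 6 + … + 169 + 171  (114 terms, c = 228, …, 341) = 9804
Check (closed form: nearest integer to p²/48 for even p, (p+3)²/48 for odd p): (683+3)²/48 = 686²/48 = 470596/48 ≈ 9804.08 → 9804

9804 triangles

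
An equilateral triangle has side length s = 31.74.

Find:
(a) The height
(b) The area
(a) The height splits the triangle into two 30-60-90 halves: h = s·√3/2 = 31.74·1.73205/2 ≈ 54.9753/2 ≈ 27.4876
(b) Area = (√3/4)·s² = (√3/4)·31.74² = (√3/4)·1007.4276 ≈ 0.433013·1007.4276 ≈ 436.229

Height = 27.49, Area = 436.2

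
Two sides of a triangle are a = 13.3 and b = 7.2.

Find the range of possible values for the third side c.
Triangle inequality: |a − b| < c < a + b
|a − b| = |13.3 − 7.2| = 6.1
a + b = 13.3 + 7.2 = 20.5

6.1 < c < 20.5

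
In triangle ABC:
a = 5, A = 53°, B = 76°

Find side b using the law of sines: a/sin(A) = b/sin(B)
a/sin(A) = b/sin(B)  ⇒  b = a·sin(B)/sin(A) = 5·sin(76°)/sin(53°)
sin(76°) ≈ 0.970296, sin(53°) ≈ 0.798636
b ≈ 5·0.970296/0.798636 ≈ 4.85148/0.798636 ≈ 6.07471

b = 6.075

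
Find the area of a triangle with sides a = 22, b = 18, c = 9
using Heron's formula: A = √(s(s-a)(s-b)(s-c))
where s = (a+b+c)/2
s = (22 + 18 + 9)/2 = 49/2 = 24.5
s − a = 2.5, s − b = 6.5, s − c = 15.5
s(s−a)(s−b)(s−c) = 24.5·2.5·6.5·15.5 = 6170.9375
Area = √6170.9375 ≈ 78.5553

s = 24.5, Area = 78.56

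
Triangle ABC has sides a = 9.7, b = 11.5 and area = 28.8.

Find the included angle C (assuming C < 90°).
Area = ½·a·b·sin(C)  ⇒  sin(C) = 2·Area/(a·b) = 2·28.8/(9.7·11.5) = 57.6/111.55 ≈ 0.51636
C = arcsin(0.51636) ≈ 31.0884° (taking the acute solution since C < 90°)

C = 31.09°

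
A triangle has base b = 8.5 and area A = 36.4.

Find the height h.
A = ½·b·h  ⇒  h = 2A/b = 2·36.4/8.5 = 72.8/8.5 ≈ 8.56471

h = 8.565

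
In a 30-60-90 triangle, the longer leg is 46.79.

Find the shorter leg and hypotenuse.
In a 30-60-90 triangle the sides are in ratio 1 : √3 : 2, so short leg = long leg/√3 and hypotenuse = 2·(short leg).
Short leg = 46.79/√3 ≈ 46.79/1.73205 ≈ 27.0142
Hypotenuse = 2·27.0142 ≈ 54.0284

Short leg = 27.01, Hypotenuse = 54.03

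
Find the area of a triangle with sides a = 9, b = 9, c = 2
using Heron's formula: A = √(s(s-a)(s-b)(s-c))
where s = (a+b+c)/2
s = (9 + 9 + 2)/2 = 20/2 = 10
s − a = 1, s − b = 1, s − c = 8
s(s−a)(s−b)(s−c) = 10·1·1·8 = 80
Area = √80 ≈ 8.94427

s = 10.0, Area = 8.944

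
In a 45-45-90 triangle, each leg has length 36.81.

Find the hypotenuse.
In a 45-45-90 triangle the sides are in ratio 1 : 1 : √2, so hypotenuse = leg·√2.
Hypotenuse = 36.81·√2 ≈ 36.81·1.41421 ≈ 52.0572

Hypotenuse = 36.81√2 = 52.06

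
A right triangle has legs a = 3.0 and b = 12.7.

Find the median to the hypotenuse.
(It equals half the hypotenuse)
Hypotenuse c = √(a² + b²) = √(9 + 161.29) = √170.29 ≈ 13.0495
Median to hypotenuse = c/2 ≈ 13.0495/2 ≈ 6.52476

Median = 6.525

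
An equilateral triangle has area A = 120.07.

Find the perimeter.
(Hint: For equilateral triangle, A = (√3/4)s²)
A = (√3/4)s²  ⇒  s² = 4A/√3 = 4·120.07/√3 = 480.28/1.73205 ≈ 277.29
s ≈ √277.29 ≈ 16.652
Perimeter = 3s ≈ 3·16.652 ≈ 49.9561

Perimeter = 49.96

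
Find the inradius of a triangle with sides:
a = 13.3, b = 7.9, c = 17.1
r = Area/s where s is the semi-perimeter.
s = (13.3 + 7.9 + 17.1)/2 = 38.3/2 = 19.15
Area = √(s(s−a)(s−b)(s−c)) = √(19.15·5.85·11.25·2.05) ≈ √2583.63 ≈ 50.8295
r ≈ 50.8295/19.15 ≈ 2.65428

r = 2.654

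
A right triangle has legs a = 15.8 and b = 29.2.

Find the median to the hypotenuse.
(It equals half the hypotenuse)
Hypotenuse c = √(a² + b²) = √(249.64 + 852.64) = √1102.28 ≈ 33.2006
Median to hypotenuse = c/2 ≈ 33.2006/2 ≈ 16.6003

Median = 16.6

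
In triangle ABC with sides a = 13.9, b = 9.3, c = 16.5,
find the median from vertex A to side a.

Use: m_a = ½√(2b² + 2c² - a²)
m_a = ½√(2·9.3² + 2·16.5² − 13.9²) = ½√(2·86.49 + 2·272.25 − 193.21) = ½√(172.98 + 544.5 − 193.21) = ½√524.27
√524.27 ≈ 22.8969, so m_a ≈ 11.4485

m_a = 11.45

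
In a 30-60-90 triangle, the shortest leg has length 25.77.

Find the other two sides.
In a 30-60-90 triangle the sides are in ratio 1 : √3 : 2 (short leg : long leg : hypotenuse).
Long leg = 25.77·√3 ≈ 25.77·1.73205 ≈ 44.6349
Hypotenuse = 2·25.77 = 51.54

Long leg = 25.77√3 = 44.63, Hypotenuse = 51.54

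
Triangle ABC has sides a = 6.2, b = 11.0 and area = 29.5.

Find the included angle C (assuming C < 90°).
Area = ½·a·b·sin(C)  ⇒  sin(C) = 2·Area/(a·b) = 2·29.5/(6.2·11.0) = 59/68.2 ≈ 0.865103
C = arcsin(0.865103) ≈ 59.8944° (taking the acute solution since C < 90°)

C = 59.89°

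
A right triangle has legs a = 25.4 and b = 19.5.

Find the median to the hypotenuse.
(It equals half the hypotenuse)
Hypotenuse c = √(a² + b²) = √(645.16 + 380.25) = √1025.41 ≈ 32.022
Median to hypotenuse = c/2 ≈ 32.022/2 ≈ 16.011

Median = 16.01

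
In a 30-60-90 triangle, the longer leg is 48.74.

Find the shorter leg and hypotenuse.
In a 30-60-90 triangle the sides are in ratio 1 : √3 : 2, so short leg = long leg/√3 and hypotenuse = 2·(short leg).
Short leg = 48.74/√3 ≈ 48.74/1.73205 ≈ 28.1401
Hypotenuse = 2·28.1401 ≈ 56.2801

Short leg = 28.14, Hypotenuse = 56.28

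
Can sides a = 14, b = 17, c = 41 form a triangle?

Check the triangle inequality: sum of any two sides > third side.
a + b vs c: 14 + 17 = 31 ≤ 41  ✗
a + c vs b: 14 + 41 = 55 > 17  ✓
b + c vs a: 17 + 41 = 58 > 14  ✓

No: 14 + 17 = 31 is not > 41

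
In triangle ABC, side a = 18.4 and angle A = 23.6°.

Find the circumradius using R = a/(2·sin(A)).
R = a/(2·sin(A)) = 18.4/(2·sin(23.6°))
sin(23.6°) ≈ 0.400349
R ≈ 18.4/(2·0.400349) = 18.4/0.800698 ≈ 22.9799

R = 22.98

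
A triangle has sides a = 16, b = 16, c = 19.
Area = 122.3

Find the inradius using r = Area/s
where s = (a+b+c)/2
s = (16 + 16 + 19)/2 = 51/2 = 25.5
r = Area/s = 122.3/25.5 ≈ 4.79608

r = 4.796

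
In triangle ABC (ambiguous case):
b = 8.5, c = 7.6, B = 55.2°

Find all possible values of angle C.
b/sin(B) = c/sin(C)  ⇒  sin(C) = c·sin(B)/b = 7.6·sin(55.2°)/8.5
sin(55.2°) ≈ 0.821149
sin(C) ≈ 7.6·0.821149/8.5 ≈ 6.24073/8.5 ≈ 0.734204
Candidate 1: C₁ = arcsin(0.734204) ≈ 47.24°  →  A = 180° − 55.2° − 47.24° ≈ 77.56° > 0, valid
Candidate 2: C₂ = 180° − C₁ ≈ 132.76°  →  A = 180° − 55.2° − 132.76° ≈ -7.96° ≤ 0, not a valid triangle

C = 47.24° (one solution)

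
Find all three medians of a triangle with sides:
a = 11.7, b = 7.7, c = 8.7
Median formula: m_a = ½√(2b² + 2c² − a²) (and cyclically). a² = 136.89, b² = 59.29, c² = 75.69.
m_a = ½√(2·59.29 + 2·75.69 − 136.89) = ½√133.07 ≈ ½·11.5356 ≈ 5.7678
m_b = ½√(2·136.89 + 2·75.69 − 59.29) = ½√365.87 ≈ ½·19.1277 ≈ 9.56386
m_c = ½√(2·136.89 + 2·59.29 − 75.69) = ½√316.67 ≈ ½·17.7952 ≈ 8.89761

m_a = 5.768, m_b = 9.564, m_c = 8.898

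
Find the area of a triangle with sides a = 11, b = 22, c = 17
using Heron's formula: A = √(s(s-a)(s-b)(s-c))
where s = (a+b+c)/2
s = (11 + 22 + 17)/2 = 50/2 = 25
s − a = 14, s − b = 3, s − c = 8
s(s−a)(s−b)(s−c) = 25·14·3·8 = 8400
Area = √8400 ≈ 91.6515

s = 25.0, Area = 91.65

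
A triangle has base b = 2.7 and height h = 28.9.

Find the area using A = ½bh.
A = ½·b·h = ½·2.7·28.9 = ½·78.03 = 39.015

Area = 39.015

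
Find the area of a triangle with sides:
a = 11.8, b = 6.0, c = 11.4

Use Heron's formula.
s = (11.8 + 6.0 + 11.4)/2 = 29.2/2 = 14.6
s − a = 2.8, s − b = 8.6, s − c = 3.2
s(s−a)(s−b)(s−c) = 14.6·2.8·8.6·3.2 ≈ 1125.02
Area = √1125.02 ≈ 33.5413

Area = 33.54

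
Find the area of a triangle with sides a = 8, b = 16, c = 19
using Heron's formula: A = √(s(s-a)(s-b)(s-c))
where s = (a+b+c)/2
s = (8 + 16 + 19)/2 = 43/2 = 21.5
s − a = 13.5, s − b = 5.5, s − c = 2.5
s(s−a)(s−b)(s−c) = 21.5·13.5·5.5·2.5 = 3990.9375
Area = √3990.9375 ≈ 63.1739

s = 21.5, Area = 63.17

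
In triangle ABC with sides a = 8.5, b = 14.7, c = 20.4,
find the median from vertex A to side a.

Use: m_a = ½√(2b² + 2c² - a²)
m_a = ½√(2·14.7² + 2·20.4² − 8.5²) = ½√(2·216.09 + 2·416.16 − 72.25) = ½√(432.18 + 832.32 − 72.25) = ½√1192.25
√1192.25 ≈ 34.529, so m_a ≈ 17.2645

m_a = 17.26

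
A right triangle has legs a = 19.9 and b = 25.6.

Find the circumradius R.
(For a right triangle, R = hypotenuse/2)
Hypotenuse c = √(a² + b²) = √(396.01 + 655.36) = √1051.37 ≈ 32.4248
R = c/2 ≈ 32.4248/2 ≈ 16.2124

R = 16.21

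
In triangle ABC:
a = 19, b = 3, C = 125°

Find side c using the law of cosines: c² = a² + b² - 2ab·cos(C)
c² = 19² + 3² − 2·19·3·cos(125°)
cos(125°) ≈ -0.573576
c² ≈ 361 + 9 − 114·(-0.573576) ≈ 370 + 65.3877 ≈ 435.388
c ≈ √435.388 ≈ 20.8659

c = 20.87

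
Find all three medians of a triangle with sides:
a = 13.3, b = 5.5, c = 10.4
Median formula: m_a = ½√(2b² + 2c² − a²) (and cyclically). a² = 176.89, b² = 30.25, c² = 108.16.
m_a = ½√(2·30.25 + 2·108.16 − 176.89) = ½√99.93 ≈ ½·9.9965 ≈ 4.99825
m_b = ½√(2·176.89 + 2·108.16 − 30.25) = ½√539.85 ≈ ½·23.2347 ≈ 11.6173
m_c = ½√(2·176.89 + 2·30.25 − 108.16) = ½√306.12 ≈ ½·17.4963 ≈ 8.74814

m_a = 4.998, m_b = 11.62, m_c = 8.748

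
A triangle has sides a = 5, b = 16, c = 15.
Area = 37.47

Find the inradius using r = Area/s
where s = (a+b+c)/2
s = (5 + 16 + 15)/2 = 36/2 = 18
r = Area/s = 37.47/18 ≈ 2.08167

r = 2.082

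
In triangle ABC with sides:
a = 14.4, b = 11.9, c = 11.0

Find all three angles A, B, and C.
Law of cosines for each angle (a² = 207.36, b² = 141.61, c² = 121):
cos(A) = (b² + c² − a²)/(2bc) = (141.61 + 121 − 207.36)/(2·11.9·11.0) = 55.25/261.8 ≈ 0.211039  ⇒  A ≈ 77.8168°
cos(B) = (a² + c² − b²)/(2ac) = (207.36 + 121 − 141.61)/(2·14.4·11.0) = 186.75/316.8 ≈ 0.589489  ⇒  B ≈ 53.8793°
cos(C) = (a² + b² − c²)/(2ab) = (207.36 + 141.61 − 121)/(2·14.4·11.9) = 227.97/342.72 ≈ 0.665179  ⇒  C ≈ 48.304°
Check: A + B + C ≈ 180°

A = 77.82°, B = 53.88°, C = 48.3°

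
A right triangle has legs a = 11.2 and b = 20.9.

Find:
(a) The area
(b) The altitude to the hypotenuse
(a) The legs are perpendicular, so Area = ½·a·b = ½·11.2·20.9 = ½·234.08 = 117.04
(b) Hypotenuse c = √(a² + b²) = √(125.44 + 436.81) = √562.25 ≈ 23.7118
    Area = ½·c·h_c  ⇒  h_c = 2·Area/c = 234.08/23.7118 ≈ 9.87187

Area = 117.04, h_c = 9.872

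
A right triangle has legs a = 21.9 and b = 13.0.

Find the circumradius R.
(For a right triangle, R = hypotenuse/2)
Hypotenuse c = √(a² + b²) = √(479.61 + 169) = √648.61 ≈ 25.4678
R = c/2 ≈ 25.4678/2 ≈ 12.7339

R = 12.73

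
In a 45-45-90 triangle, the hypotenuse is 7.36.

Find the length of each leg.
In a 45-45-90 triangle hypotenuse = leg·√2, so leg = hypotenuse/√2.
Leg = 7.36/√2 ≈ 7.36/1.41421 ≈ 5.20431

Each leg = 5.204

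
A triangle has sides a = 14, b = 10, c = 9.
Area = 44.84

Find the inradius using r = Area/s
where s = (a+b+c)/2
s = (14 + 10 + 9)/2 = 33/2 = 16.5
r = Area/s = 44.84/16.5 ≈ 2.71758

r = 2.718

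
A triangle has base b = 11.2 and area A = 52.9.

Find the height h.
A = ½·b·h  ⇒  h = 2A/b = 2·52.9/11.2 = 105.8/11.2 ≈ 9.44643

h = 9.446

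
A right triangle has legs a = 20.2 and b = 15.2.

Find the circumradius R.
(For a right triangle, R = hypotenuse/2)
Hypotenuse c = √(a² + b²) = √(408.04 + 231.04) = √639.08 ≈ 25.28
R = c/2 ≈ 25.28/2 ≈ 12.64

R = 12.64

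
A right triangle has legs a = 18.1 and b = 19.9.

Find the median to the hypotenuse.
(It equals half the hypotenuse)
Hypotenuse c = √(a² + b²) = √(327.61 + 396.01) = √723.62 ≈ 26.9002
Median to hypotenuse = c/2 ≈ 26.9002/2 ≈ 13.4501

Median = 13.45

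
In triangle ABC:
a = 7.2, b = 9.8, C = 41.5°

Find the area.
Two sides and the included angle (SAS): A = ½·a·b·sin(C) = ½·7.2·9.8·sin(41.5°)
sin(41.5°) ≈ 0.66262
A ≈ ½·70.56·0.66262 = 35.28·0.66262 ≈ 23.3772

Area = 23.38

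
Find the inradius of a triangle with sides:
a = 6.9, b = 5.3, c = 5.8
r = Area/s where s is the semi-perimeter.
s = (6.9 + 5.3 + 5.8)/2 = 18/2 = 9
Area = √(s(s−a)(s−b)(s−c)) = √(9·2.1·3.7·3.2) ≈ √223.776 ≈ 14.9591
r ≈ 14.9591/9 ≈ 1.66213

r = 1.662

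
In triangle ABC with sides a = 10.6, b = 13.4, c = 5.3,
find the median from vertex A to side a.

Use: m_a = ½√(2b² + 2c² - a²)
m_a = ½√(2·13.4² + 2·5.3² − 10.6²) = ½√(2·179.56 + 2·28.09 − 112.36) = ½√(359.12 + 56.18 − 112.36) = ½√302.94
√302.94 ≈ 17.4052, so m_a ≈ 8.70259

m_a = 8.703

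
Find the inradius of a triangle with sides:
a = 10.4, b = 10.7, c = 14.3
r = Area/s where s is the semi-perimeter.
s = (10.4 + 10.7 + 14.3)/2 = 35.4/2 = 17.7
Area = √(s(s−a)(s−b)(s−c)) = √(17.7·7.3·7·3.4) ≈ √3075.2 ≈ 55.4545
r ≈ 55.4545/17.7 ≈ 3.13302

r = 3.133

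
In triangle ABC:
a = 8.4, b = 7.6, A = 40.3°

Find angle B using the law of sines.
a/sin(A) = b/sin(B)  ⇒  sin(B) = b·sin(A)/a = 7.6·sin(40.3°)/8.4
sin(40.3°) ≈ 0.64679
sin(B) ≈ 7.6·0.64679/8.4 ≈ 4.9156/8.4 ≈ 0.585191
B = arcsin(0.585191) ≈ 35.8165°
(Since b ≤ a we need B ≤ A, so the obtuse alternative 180° − 35.8165° ≈ 144.184° is rejected.)

B = 35.82°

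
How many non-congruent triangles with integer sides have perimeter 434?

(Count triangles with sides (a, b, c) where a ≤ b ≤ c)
Let a ≤ b ≤ c with a + b + c = 434. The only binding inequality is a + b > c, i.e. 434 − c > c, so c < 434/2; and c ≥ 434/3 since c is the largest side.
So 145 ≤ c ≤ 216. For each c, b runs from ⌈(434 − c)/2⌉ up to c (then a = 434 − b − c satisfies 1 ≤ a ≤ b automatically), giving c − ⌈(434 − c)/2⌉ + 1 choices.
Summing over c: 1 + 3 + 4 + 6 + … + 106 + 108  (72 terms, c = 145, …, 216) = 3924
Check (closed form: nearest integer to p²/48 for even p, (p+3)²/48 for odd p): 434²/48 = 188356/48 ≈ 3924.08 → 3924

3924 triangles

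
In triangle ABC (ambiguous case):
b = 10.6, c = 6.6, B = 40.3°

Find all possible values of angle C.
b/sin(B) = c/sin(C)  ⇒  sin(C) = c·sin(B)/b = 6.6·sin(40.3°)/10.6
sin(40.3°) ≈ 0.64679
sin(C) ≈ 6.6·0.64679/10.6 ≈ 4.26881/10.6 ≈ 0.402718
Candidate 1: C₁ = arcsin(0.402718) ≈ 23.7482°  →  A = 180° − 40.3° − 23.7482° ≈ 115.952° > 0, valid
Candidate 2: C₂ = 180° − C₁ ≈ 156.252°  →  A = 180° − 40.3° − 156.252° ≈ -16.5518° ≤ 0, not a valid triangle

C = 23.75° (one solution)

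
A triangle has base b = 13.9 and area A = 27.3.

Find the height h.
A = ½·b·h  ⇒  h = 2A/b = 2·27.3/13.9 = 54.6/13.9 ≈ 3.92806

h = 3.928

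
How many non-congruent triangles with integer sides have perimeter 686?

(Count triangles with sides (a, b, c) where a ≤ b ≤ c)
Let a ≤ b ≤ c with a + b + c = 686. The only binding inequality is a + b > c, i.e. 686 − c > c, so c < 686/2; and c ≥ 686/3 since c is the largest side.
So 229 ≤ c ≤ 342. For each c, b runs from ⌈(686 − c)/2⌉ up to c (then a = 686 − b − c satisfies 1 ≤ a ≤ b automatically), giving c − ⌈(686 − c)/2⌉ + 1 choices.
Summing over c: 1 + 3 + 4 + 6 + … + 169 + 171  (114 terms, c = 229, …, 342) = 9804
Check (closed form: nearest integer to p²/48 for even p, (p+3)²/48 for odd p): 686²/48 = 470596/48 ≈ 9804.08 → 9804

9804 triangles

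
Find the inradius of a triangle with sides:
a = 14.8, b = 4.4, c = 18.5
r = Area/s where s is the semi-perimeter.
s = (14.8 + 4.4 + 18.5)/2 = 37.7/2 = 18.85
Area = √(s(s−a)(s−b)(s−c)) = √(18.85·4.05·14.45·0.35) ≈ √386.102 ≈ 19.6495
r ≈ 19.6495/18.85 ≈ 1.04241

r = 1.042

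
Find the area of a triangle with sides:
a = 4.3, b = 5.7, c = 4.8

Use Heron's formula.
s = (4.3 + 5.7 + 4.8)/2 = 14.8/2 = 7.4
s − a = 3.1, s − b = 1.7, s − c = 2.6
s(s−a)(s−b)(s−c) = 7.4·3.1·1.7·2.6 ≈ 101.395
Area = √101.395 ≈ 10.0695

Area = 10.07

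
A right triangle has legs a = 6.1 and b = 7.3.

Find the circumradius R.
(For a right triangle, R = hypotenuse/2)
Hypotenuse c = √(a² + b²) = √(37.21 + 53.29) = √90.5 ≈ 9.51315
R = c/2 ≈ 9.51315/2 ≈ 4.75657

R = 4.757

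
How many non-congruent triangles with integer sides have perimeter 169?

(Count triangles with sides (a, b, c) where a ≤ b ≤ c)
Let a ≤ b ≤ c with a + b + c = 169. The only binding inequality is a + b > c, i.e. 169 − c > c, so c < 169/2; and c ≥ 169/3 since c is the largest side.
So 57 ≤ c ≤ 84. For each c, b runs from ⌈(169 − c)/2⌉ up to c (then a = 169 − b − c satisfies 1 ≤ a ≤ b automatically), giving c − ⌈(169 − c)/2⌉ + 1 choices.
Summing over c: 2 + 3 + 5 + 6 + … + 41 + 42  (28 terms, c = 57, …, 84) = 616
Check (closed form: nearest integer to p²/48 for even p, (p+3)²/48 for odd p): (169+3)²/48 = 172²/48 = 29584/48 ≈ 616.33 → 616

616 triangles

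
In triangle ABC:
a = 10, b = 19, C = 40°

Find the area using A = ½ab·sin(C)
A = ½·a·b·sin(C) = ½·10·19·sin(40°)
sin(40°) ≈ 0.642788
A ≈ ½·190·0.642788 = 95·0.642788 ≈ 61.0648

Area = 61.06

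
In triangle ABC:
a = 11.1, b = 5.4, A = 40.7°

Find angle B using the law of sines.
a/sin(A) = b/sin(B)  ⇒  sin(B) = b·sin(A)/a = 5.4·sin(40.7°)/11.1
sin(40.7°) ≈ 0.652098
sin(B) ≈ 5.4·0.652098/11.1 ≈ 3.52133/11.1 ≈ 0.317237
B = arcsin(0.317237) ≈ 18.4959°
(Since b ≤ a we need B ≤ A, so the obtuse alternative 180° − 18.4959° ≈ 161.504° is rejected.)

B = 18.5°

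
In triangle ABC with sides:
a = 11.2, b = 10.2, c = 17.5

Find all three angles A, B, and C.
Law of cosines for each angle (a² = 125.44, b² = 104.04, c² = 306.25):
cos(A) = (b² + c² − a²)/(2bc) = (104.04 + 306.25 − 125.44)/(2·10.2·17.5) = 284.85/357 ≈ 0.797899  ⇒  A ≈ 37.07°
cos(B) = (a² + c² − b²)/(2ac) = (125.44 + 306.25 − 104.04)/(2·11.2·17.5) = 327.65/392 ≈ 0.835842  ⇒  B ≈ 33.2964°
cos(C) = (a² + b² − c²)/(2ab) = (125.44 + 104.04 − 306.25)/(2·11.2·10.2) = -76.77/228.48 ≈ -0.336003  ⇒  C ≈ 109.634°
Check: A + B + C ≈ 180°

A = 37.07°, B = 33.3°, C = 109.6°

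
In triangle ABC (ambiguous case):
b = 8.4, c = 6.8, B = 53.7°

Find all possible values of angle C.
b/sin(B) = c/sin(C)  ⇒  sin(C) = c·sin(B)/b = 6.8·sin(53.7°)/8.4
sin(53.7°) ≈ 0.805928
sin(C) ≈ 6.8·0.805928/8.4 ≈ 5.48031/8.4 ≈ 0.652418
Candidate 1: C₁ = arcsin(0.652418) ≈ 40.7242°  →  A = 180° − 53.7° − 40.7242° ≈ 85.5758° > 0, valid
Candidate 2: C₂ = 180° − C₁ ≈ 139.276°  →  A = 180° − 53.7° − 139.276° ≈ -12.9758° ≤ 0, not a valid triangle

C = 40.72° (one solution)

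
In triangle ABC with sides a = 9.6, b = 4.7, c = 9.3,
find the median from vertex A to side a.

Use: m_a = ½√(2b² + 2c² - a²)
m_a = ½√(2·4.7² + 2·9.3² − 9.6²) = ½√(2·22.09 + 2·86.49 − 92.16) = ½√(44.18 + 172.98 − 92.16) = ½√125
√125 ≈ 11.1803, so m_a ≈ 5.59017

m_a = 5.59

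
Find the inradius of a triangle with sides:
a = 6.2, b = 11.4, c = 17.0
r = Area/s where s is the semi-perimeter.
s = (6.2 + 11.4 + 17.0)/2 = 34.6/2 = 17.3
Area = √(s(s−a)(s−b)(s−c)) = √(17.3·11.1·5.9·0.3) ≈ √339.893 ≈ 18.4362
r ≈ 18.4362/17.3 ≈ 1.06568

r = 1.066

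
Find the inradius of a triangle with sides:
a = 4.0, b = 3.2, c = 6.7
r = Area/s where s is the semi-perimeter.
s = (4.0 + 3.2 + 6.7)/2 = 13.9/2 = 6.95
Area = √(s(s−a)(s−b)(s−c)) = √(6.95·2.95·3.75·0.25) ≈ √19.2211 ≈ 4.38419
r ≈ 4.38419/6.95 ≈ 0.630818

r = 0.6308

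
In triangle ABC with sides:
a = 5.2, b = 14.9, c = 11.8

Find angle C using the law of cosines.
c² = a² + b² − 2ab·cos(C)  ⇒  cos(C) = (a² + b² − c²)/(2ab)
cos(C) = (5.2² + 14.9² − 11.8²)/(2·5.2·14.9) = (27.04 + 222.01 − 139.24)/154.96 = 109.81/154.96 ≈ 0.708634
C = arccos(0.708634) ≈ 44.8761°

C = 44.88°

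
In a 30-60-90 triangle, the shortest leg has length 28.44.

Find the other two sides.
In a 30-60-90 triangle the sides are in ratio 1 : √3 : 2 (short leg : long leg : hypotenuse).
Long leg = 28.44·√3 ≈ 28.44·1.73205 ≈ 49.2595
Hypotenuse = 2·28.44 = 56.88

Long leg = 28.44√3 = 49.26, Hypotenuse = 56.88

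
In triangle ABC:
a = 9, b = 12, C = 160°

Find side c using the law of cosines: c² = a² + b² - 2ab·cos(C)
c² = 9² + 12² − 2·9·12·cos(160°)
cos(160°) ≈ -0.939693
c² ≈ 81 + 144 − 216·(-0.939693) ≈ 225 + 202.974 ≈ 427.974
c ≈ √427.974 ≈ 20.6875

c = 20.69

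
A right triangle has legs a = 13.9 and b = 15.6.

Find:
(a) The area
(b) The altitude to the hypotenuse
(a) The legs are perpendicular, so Area = ½·a·b = ½·13.9·15.6 = ½·216.84 = 108.42
(b) Hypotenuse c = √(a² + b²) = √(193.21 + 243.36) = √436.57 ≈ 20.8943
    Area = ½·c·h_c  ⇒  h_c = 2·Area/c = 216.84/20.8943 ≈ 10.378

Area = 108.42, h_c = 10.38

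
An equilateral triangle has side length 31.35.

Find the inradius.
r = Area/s with s the semi-perimeter.
Area = (√3/4)·31.35² = (√3/4)·982.8225 ≈ 0.433013·982.8225 ≈ 425.575
s = 3·31.35/2 = 47.025
r ≈ 425.575/47.025 ≈ 9.04997
(Equivalently r = side/(2√3) = 31.35/3.4641 ≈ 9.04997.)

r = 9.05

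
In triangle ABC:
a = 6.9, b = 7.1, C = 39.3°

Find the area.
Two sides and the included angle (SAS): A = ½·a·b·sin(C) = ½·6.9·7.1·sin(39.3°)
sin(39.3°) ≈ 0.633381
A ≈ ½·48.99·0.633381 = 24.495·0.633381 ≈ 15.5147

Area = 15.51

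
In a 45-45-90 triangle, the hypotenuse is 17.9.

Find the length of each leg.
In a 45-45-90 triangle hypotenuse = leg·√2, so leg = hypotenuse/√2.
Leg = 17.9/√2 ≈ 17.9/1.41421 ≈ 12.6572

Each leg = 12.66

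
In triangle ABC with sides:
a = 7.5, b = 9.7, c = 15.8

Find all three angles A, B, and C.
Law of cosines for each angle (a² = 56.25, b² = 94.09, c² = 249.64):
cos(A) = (b² + c² − a²)/(2bc) = (94.09 + 249.64 − 56.25)/(2·9.7·15.8) = 287.48/306.52 ≈ 0.937883  ⇒  A ≈ 20.3009°
cos(B) = (a² + c² − b²)/(2ac) = (56.25 + 249.64 − 94.09)/(2·7.5·15.8) = 211.8/237 ≈ 0.893671  ⇒  B ≈ 26.6618°
cos(C) = (a² + b² − c²)/(2ab) = (56.25 + 94.09 − 249.64)/(2·7.5·9.7) = -99.3/145.5 ≈ -0.682474  ⇒  C ≈ 133.037°
Check: A + B + C ≈ 180°

A = 20.3°, B = 26.66°, C = 133°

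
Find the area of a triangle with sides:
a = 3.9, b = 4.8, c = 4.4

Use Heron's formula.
s = (3.9 + 4.8 + 4.4)/2 = 13.1/2 = 6.55
s − a = 2.65, s − b = 1.75, s − c = 2.15
s(s−a)(s−b)(s−c) = 6.55·2.65·1.75·2.15 ≈ 65.3076
Area = √65.3076 ≈ 8.08131

Area = 8.081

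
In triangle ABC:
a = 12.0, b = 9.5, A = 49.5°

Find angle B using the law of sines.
a/sin(A) = b/sin(B)  ⇒  sin(B) = b·sin(A)/a = 9.5·sin(49.5°)/12.0
sin(49.5°) ≈ 0.760406
sin(B) ≈ 9.5·0.760406/12.0 ≈ 7.22386/12.0 ≈ 0.601988
B = arcsin(0.601988) ≈ 37.0124°
(Since b ≤ a we need B ≤ A, so the obtuse alternative 180° − 37.0124° ≈ 142.988° is rejected.)

B = 37.01°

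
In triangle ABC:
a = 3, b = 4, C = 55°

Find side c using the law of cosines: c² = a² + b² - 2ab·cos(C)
c² = 3² + 4² − 2·3·4·cos(55°)
cos(55°) ≈ 0.573576
c² ≈ 9 + 16 − 24·(0.573576) ≈ 25 − 13.7658 ≈ 11.2342
c ≈ √11.2342 ≈ 3.35174

c = 3.352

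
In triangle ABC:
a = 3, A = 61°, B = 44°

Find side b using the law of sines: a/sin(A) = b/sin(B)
a/sin(A) = b/sin(B)  ⇒  b = a·sin(B)/sin(A) = 3·sin(44°)/sin(61°)
sin(44°) ≈ 0.694658, sin(61°) ≈ 0.87462
b ≈ 3·0.694658/0.87462 ≈ 2.08398/0.87462 ≈ 2.38272

b = 2.383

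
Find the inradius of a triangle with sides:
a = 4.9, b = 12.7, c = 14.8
r = Area/s where s is the semi-perimeter.
s = (4.9 + 12.7 + 14.8)/2 = 32.4/2 = 16.2
Area = √(s(s−a)(s−b)(s−c)) = √(16.2·11.3·3.5·1.4) ≈ √896.994 ≈ 29.9499
r ≈ 29.9499/16.2 ≈ 1.84876

r = 1.849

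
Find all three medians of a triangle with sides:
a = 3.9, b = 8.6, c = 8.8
Median formula: m_a = ½√(2b² + 2c² − a²) (and cyclically). a² = 15.21, b² = 73.96, c² = 77.44.
m_a = ½√(2·73.96 + 2·77.44 − 15.21) = ½√287.59 ≈ ½·16.9585 ≈ 8.47924
m_b = ½√(2·15.21 + 2·77.44 − 73.96) = ½√111.34 ≈ ½·10.5518 ≈ 5.27589
m_c = ½√(2·15.21 + 2·73.96 − 77.44) = ½√100.9 ≈ ½·10.0449 ≈ 5.02245

m_a = 8.479, m_b = 5.276, m_c = 5.022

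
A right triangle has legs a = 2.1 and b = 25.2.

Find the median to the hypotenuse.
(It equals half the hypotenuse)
Hypotenuse c = √(a² + b²) = √(4.41 + 635.04) = √639.45 ≈ 25.2873
Median to hypotenuse = c/2 ≈ 25.2873/2 ≈ 12.6437

Median = 12.64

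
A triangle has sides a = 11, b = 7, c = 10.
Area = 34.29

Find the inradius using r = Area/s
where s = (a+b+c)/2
s = (11 + 7 + 10)/2 = 28/2 = 14
r = Area/s = 34.29/14 ≈ 2.44929

r = 2.449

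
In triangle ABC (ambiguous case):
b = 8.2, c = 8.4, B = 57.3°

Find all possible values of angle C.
b/sin(B) = c/sin(C)  ⇒  sin(C) = c·sin(B)/b = 8.4·sin(57.3°)/8.2
sin(57.3°) ≈ 0.841511
sin(C) ≈ 8.4·0.841511/8.2 ≈ 7.06869/8.2 ≈ 0.862035
Candidate 1: C₁ = arcsin(0.862035) ≈ 59.5459°  →  A = 180° − 57.3° − 59.5459° ≈ 63.1541° > 0, valid
Candidate 2: C₂ = 180° − C₁ ≈ 120.454°  →  A = 180° − 57.3° − 120.454° ≈ 2.2459° > 0, valid

C = 59.55° or C = 120.5° (two solutions)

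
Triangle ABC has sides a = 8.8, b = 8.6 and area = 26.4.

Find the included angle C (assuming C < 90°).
Area = ½·a·b·sin(C)  ⇒  sin(C) = 2·Area/(a·b) = 2·26.4/(8.8·8.6) = 52.8/75.68 ≈ 0.697674
C = arcsin(0.697674) ≈ 44.2407° (taking the acute solution since C < 90°)

C = 44.24°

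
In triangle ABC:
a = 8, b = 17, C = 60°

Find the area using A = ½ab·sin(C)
A = ½·a·b·sin(C) = ½·8·17·sin(60°)
sin(60°) ≈ 0.866025
A ≈ ½·136·0.866025 = 68·0.866025 ≈ 58.8897

Area = 58.89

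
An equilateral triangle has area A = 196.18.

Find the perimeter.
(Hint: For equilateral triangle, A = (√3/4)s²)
A = (√3/4)s²  ⇒  s² = 4A/√3 = 4·196.18/√3 = 784.72/1.73205 ≈ 453.058
s ≈ √453.058 ≈ 21.2852
Perimeter = 3s ≈ 3·21.2852 ≈ 63.8555

Perimeter = 63.86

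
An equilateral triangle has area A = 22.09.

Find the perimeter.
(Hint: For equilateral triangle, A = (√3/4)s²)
A = (√3/4)s²  ⇒  s² = 4A/√3 = 4·22.09/√3 = 88.36/1.73205 ≈ 51.0147
s ≈ √51.0147 ≈ 7.14246
Perimeter = 3s ≈ 3·7.14246 ≈ 21.4274

Perimeter = 21.43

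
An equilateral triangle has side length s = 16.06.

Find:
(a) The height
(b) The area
(a) The height splits the triangle into two 30-60-90 halves: h = s·√3/2 = 16.06·1.73205/2 ≈ 27.8167/2 ≈ 13.9084
(b) Area = (√3/4)·s² = (√3/4)·16.06² = (√3/4)·257.9236 ≈ 0.433013·257.9236 ≈ 111.684

Height = 13.91, Area = 111.7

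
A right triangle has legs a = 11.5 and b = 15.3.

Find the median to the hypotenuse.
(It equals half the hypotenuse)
Hypotenuse c = √(a² + b²) = √(132.25 + 234.09) = √366.34 ≈ 19.14
Median to hypotenuse = c/2 ≈ 19.14/2 ≈ 9.57001

Median = 9.57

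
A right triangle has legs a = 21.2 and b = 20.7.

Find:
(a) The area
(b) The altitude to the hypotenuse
(a) The legs are perpendicular, so Area = ½·a·b = ½·21.2·20.7 = ½·438.84 = 219.42
(b) Hypotenuse c = √(a² + b²) = √(449.44 + 428.49) = √877.93 ≈ 29.6299
    Area = ½·c·h_c  ⇒  h_c = 2·Area/c = 438.84/29.6299 ≈ 14.8107

Area = 219.42, h_c = 14.81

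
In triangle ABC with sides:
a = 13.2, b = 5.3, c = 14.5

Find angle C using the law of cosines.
c² = a² + b² − 2ab·cos(C)  ⇒  cos(C) = (a² + b² − c²)/(2ab)
cos(C) = (13.2² + 5.3² − 14.5²)/(2·13.2·5.3) = (174.24 + 28.09 − 210.25)/139.92 = -7.92/139.92 ≈ -0.0566038
C = arccos(-0.0566038) ≈ 93.2449°

C = 93.24°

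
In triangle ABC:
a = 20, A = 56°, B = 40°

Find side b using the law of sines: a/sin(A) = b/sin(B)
a/sin(A) = b/sin(B)  ⇒  b = a·sin(B)/sin(A) = 20·sin(40°)/sin(56°)
sin(40°) ≈ 0.642788, sin(56°) ≈ 0.829038
b ≈ 20·0.642788/0.829038 ≈ 12.8558/0.829038 ≈ 15.5068

b = 15.51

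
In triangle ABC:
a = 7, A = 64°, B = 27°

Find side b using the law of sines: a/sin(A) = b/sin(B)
a/sin(A) = b/sin(B)  ⇒  b = a·sin(B)/sin(A) = 7·sin(27°)/sin(64°)
sin(27°) ≈ 0.45399, sin(64°) ≈ 0.898794
b ≈ 7·0.45399/0.898794 ≈ 3.17793/0.898794 ≈ 3.53577

b = 3.536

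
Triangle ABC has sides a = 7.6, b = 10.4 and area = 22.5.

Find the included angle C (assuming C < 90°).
Area = ½·a·b·sin(C)  ⇒  sin(C) = 2·Area/(a·b) = 2·22.5/(7.6·10.4) = 45/79.04 ≈ 0.569332
C = arcsin(0.569332) ≈ 34.7037° (taking the acute solution since C < 90°)

C = 34.7°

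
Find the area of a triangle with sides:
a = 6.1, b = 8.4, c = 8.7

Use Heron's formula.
s = (6.1 + 8.4 + 8.7)/2 = 23.2/2 = 11.6
s − a = 5.5, s − b = 3.2, s − c = 2.9
s(s−a)(s−b)(s−c) = 11.6·5.5·3.2·2.9 ≈ 592.064
Area = √592.064 ≈ 24.3324

Area = 24.33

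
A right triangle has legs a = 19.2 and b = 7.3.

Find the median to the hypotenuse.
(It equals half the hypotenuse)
Hypotenuse c = √(a² + b²) = √(368.64 + 53.29) = √421.93 ≈ 20.5409
Median to hypotenuse = c/2 ≈ 20.5409/2 ≈ 10.2705

Median = 10.27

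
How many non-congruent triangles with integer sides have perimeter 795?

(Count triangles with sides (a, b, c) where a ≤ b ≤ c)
Let a ≤ b ≤ c with a + b + c = 795. The only binding inequality is a + b > c, i.e. 795 − c > c, so c < 795/2; and c ≥ 795/3 since c is the largest side.
So 265 ≤ c ≤ 397. For each c, b runs from ⌈(795 − c)/2⌉ up to c (then a = 795 − b − c satisfies 1 ≤ a ≤ b automatically), giving c − ⌈(795 − c)/2⌉ + 1 choices.
Summing over c: 1 + 2 + 4 + 5 + … + 197 + 199  (133 terms, c = 265, …, 397) = 13267
Check (closed form: nearest integer to p²/48 for even p, (p+3)²/48 for odd p): (795+3)²/48 = 798²/48 = 636804/48 ≈ 13266.75 → 13267

13267 triangles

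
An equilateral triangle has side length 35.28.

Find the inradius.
r = Area/s with s the semi-perimeter.
Area = (√3/4)·35.28² = (√3/4)·1244.6784 ≈ 0.433013·1244.6784 ≈ 538.962
s = 3·35.28/2 = 52.92
r ≈ 538.962/52.92 ≈ 10.1845
(Equivalently r = side/(2√3) = 35.28/3.4641 ≈ 10.1845.)

r = 10.18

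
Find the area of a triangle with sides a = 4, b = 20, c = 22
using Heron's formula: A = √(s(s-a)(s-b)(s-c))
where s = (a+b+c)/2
s = (4 + 20 + 22)/2 = 46/2 = 23
s − a = 19, s − b = 3, s − c = 1
s(s−a)(s−b)(s−c) = 23·19·3·1 = 1311
Area = √1311 ≈ 36.2077

s = 23.0, Area = 36.21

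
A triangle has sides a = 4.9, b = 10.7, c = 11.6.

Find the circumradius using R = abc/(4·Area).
First find the area with Heron's formula.
s = (4.9 + 10.7 + 11.6)/2 = 13.6
Area = √(s(s−a)(s−b)(s−c)) = √(13.6·8.7·2.9·2) ≈ √686.256 ≈ 26.1965
abc = 4.9·10.7·11.6 = 608.188
R = abc/(4·Area) ≈ 608.188/(4·26.1965) = 608.188/104.786 ≈ 5.8041

R = 5.804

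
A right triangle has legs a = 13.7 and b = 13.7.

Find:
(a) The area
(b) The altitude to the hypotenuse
(a) The legs are perpendicular, so Area = ½·a·b = ½·13.7·13.7 = ½·187.69 = 93.845
(b) Hypotenuse c = √(a² + b²) = √(187.69 + 187.69) = √375.38 ≈ 19.3747
    Area = ½·c·h_c  ⇒  h_c = 2·Area/c = 187.69/19.3747 ≈ 9.68736

Area = 93.845, h_c = 9.687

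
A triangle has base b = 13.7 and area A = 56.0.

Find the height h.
A = ½·b·h  ⇒  h = 2A/b = 2·56.0/13.7 = 112/13.7 ≈ 8.17518

h = 8.175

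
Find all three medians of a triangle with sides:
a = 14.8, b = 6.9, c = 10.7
Median formula: m_a = ½√(2b² + 2c² − a²) (and cyclically). a² = 219.04, b² = 47.61, c² = 114.49.
m_a = ½√(2·47.61 + 2·114.49 − 219.04) = ½√105.16 ≈ ½·10.2548 ≈ 5.12738
m_b = ½√(2·219.04 + 2·114.49 − 47.61) = ½√619.45 ≈ ½·24.8888 ≈ 12.4444
m_c = ½√(2·219.04 + 2·47.61 − 114.49) = ½√418.81 ≈ ½·20.4648 ≈ 10.2324

m_a = 5.127, m_b = 12.44, m_c = 10.23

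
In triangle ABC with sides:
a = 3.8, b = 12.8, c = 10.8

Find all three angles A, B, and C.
Law of cosines for each angle (a² = 14.44, b² = 163.84, c² = 116.64):
cos(A) = (b² + c² − a²)/(2bc) = (163.84 + 116.64 − 14.44)/(2·12.8·10.8) = 266.04/276.48 ≈ 0.96224  ⇒  A ≈ 15.7955°
cos(B) = (a² + c² − b²)/(2ac) = (14.44 + 116.64 − 163.84)/(2·3.8·10.8) = -32.76/82.08 ≈ -0.399123  ⇒  B ≈ 113.523°
cos(C) = (a² + b² − c²)/(2ab) = (14.44 + 163.84 − 116.64)/(2·3.8·12.8) = 61.64/97.28 ≈ 0.633635  ⇒  C ≈ 50.6812°
Check: A + B + C ≈ 180°

A = 15.8°, B = 113.5°, C = 50.68°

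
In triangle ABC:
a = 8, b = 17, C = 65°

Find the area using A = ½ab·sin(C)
A = ½·a·b·sin(C) = ½·8·17·sin(65°)
sin(65°) ≈ 0.906308
A ≈ ½·136·0.906308 = 68·0.906308 ≈ 61.6289

Area = 61.63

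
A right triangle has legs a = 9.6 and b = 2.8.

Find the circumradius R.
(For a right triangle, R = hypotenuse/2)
Hypotenuse c = √(a² + b²) = √(92.16 + 7.84) = √100 ≈ 10
R = c/2 ≈ 10/2 ≈ 5

R = 5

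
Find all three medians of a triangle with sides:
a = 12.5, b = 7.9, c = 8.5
Median formula: m_a = ½√(2b² + 2c² − a²) (and cyclically). a² = 156.25, b² = 62.41, c² = 72.25.
m_a = ½√(2·62.41 + 2·72.25 − 156.25) = ½√113.07 ≈ ½·10.6334 ≈ 5.31672
m_b = ½√(2·156.25 + 2·72.25 − 62.41) = ½√394.59 ≈ ½·19.8643 ≈ 9.93214
m_c = ½√(2·156.25 + 2·62.41 − 72.25) = ½√365.07 ≈ ½·19.1068 ≈ 9.5534

m_a = 5.317, m_b = 9.932, m_c = 9.553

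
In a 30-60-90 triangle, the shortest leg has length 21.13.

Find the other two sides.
In a 30-60-90 triangle the sides are in ratio 1 : √3 : 2 (short leg : long leg : hypotenuse).
Long leg = 21.13·√3 ≈ 21.13·1.73205 ≈ 36.5982
Hypotenuse = 2·21.13 = 42.26

Long leg = 21.13√3 = 36.6, Hypotenuse = 42.26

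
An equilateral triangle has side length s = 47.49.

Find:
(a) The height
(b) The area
(a) The height splits the triangle into two 30-60-90 halves: h = s·√3/2 = 47.49·1.73205/2 ≈ 82.2551/2 ≈ 41.1275
(b) Area = (√3/4)·s² = (√3/4)·47.49² = (√3/4)·2255.3001 ≈ 0.433013·2255.3001 ≈ 976.574

Height = 41.13, Area = 976.6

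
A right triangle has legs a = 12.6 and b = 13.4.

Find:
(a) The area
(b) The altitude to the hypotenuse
(a) The legs are perpendicular, so Area = ½·a·b = ½·12.6·13.4 = ½·168.84 = 84.42
(b) Hypotenuse c = √(a² + b²) = √(158.76 + 179.56) = √338.32 ≈ 18.3935
    Area = ½·c·h_c  ⇒  h_c = 2·Area/c = 168.84/18.3935 ≈ 9.17934

Area = 84.42, h_c = 9.179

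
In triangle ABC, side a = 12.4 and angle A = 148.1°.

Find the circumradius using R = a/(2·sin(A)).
R = a/(2·sin(A)) = 12.4/(2·sin(148.1°))
sin(148.1°) ≈ 0.528438
R ≈ 12.4/(2·0.528438) = 12.4/1.05688 ≈ 11.7327

R = 11.73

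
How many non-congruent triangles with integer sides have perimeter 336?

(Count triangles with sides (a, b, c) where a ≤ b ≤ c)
Let a ≤ b ≤ c with a + b + c = 336. The only binding inequality is a + b > c, i.e. 336 − c > c, so c < 336/2; and c ≥ 336/3 since c is the largest side.
So 112 ≤ c ≤ 167. For each c, b runs from ⌈(336 − c)/2⌉ up to c (then a = 336 − b − c satisfies 1 ≤ a ≤ b automatically), giving c − ⌈(336 − c)/2⌉ + 1 choices.
Summing over c: 1 + 2 + 4 + 5 + … + 82 + 83  (56 terms, c = 112, …, 167) = 2352
Check (closed form: nearest integer to p²/48 for even p, (p+3)²/48 for odd p): 336²/48 = 112896/48 ≈ 2352.00 → 2352

2352 triangles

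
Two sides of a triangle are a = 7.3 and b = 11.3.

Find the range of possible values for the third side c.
Triangle inequality: |a − b| < c < a + b
|a − b| = |7.3 − 11.3| = 4
a + b = 7.3 + 11.3 = 18.6

4 < c < 18.6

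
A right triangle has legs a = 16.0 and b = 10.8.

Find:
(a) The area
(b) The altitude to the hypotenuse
(a) The legs are perpendicular, so Area = ½·a·b = ½·16.0·10.8 = ½·172.8 = 86.4
(b) Hypotenuse c = √(a² + b²) = √(256 + 116.64) = √372.64 ≈ 19.3039
    Area = ½·c·h_c  ⇒  h_c = 2·Area/c = 172.8/19.3039 ≈ 8.95157

Area = 86.4, h_c = 8.952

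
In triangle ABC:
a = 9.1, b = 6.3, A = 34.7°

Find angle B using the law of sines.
a/sin(A) = b/sin(B)  ⇒  sin(B) = b·sin(A)/a = 6.3·sin(34.7°)/9.1
sin(34.7°) ≈ 0.56928
sin(B) ≈ 6.3·0.56928/9.1 ≈ 3.58646/9.1 ≈ 0.394117
B = arcsin(0.394117) ≈ 23.2109°
(Since b ≤ a we need B ≤ A, so the obtuse alternative 180° − 23.2109° ≈ 156.789° is rejected.)

B = 23.21°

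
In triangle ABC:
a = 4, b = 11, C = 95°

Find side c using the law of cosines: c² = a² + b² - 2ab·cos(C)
c² = 4² + 11² − 2·4·11·cos(95°)
cos(95°) ≈ -0.0871557
c² ≈ 16 + 121 − 88·(-0.0871557) ≈ 137 + 7.66971 ≈ 144.67
c ≈ √144.67 ≈ 12.0279

c = 12.03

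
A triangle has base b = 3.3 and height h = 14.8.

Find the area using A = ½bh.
A = ½·b·h = ½·3.3·14.8 = ½·48.84 = 24.42

Area = 24.42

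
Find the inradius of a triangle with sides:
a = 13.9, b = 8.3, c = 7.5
r = Area/s where s is the semi-perimeter.
s = (13.9 + 8.3 + 7.5)/2 = 29.7/2 = 14.85
Area = √(s(s−a)(s−b)(s−c)) = √(14.85·0.95·6.55·7.35) ≈ √679.17 ≈ 26.0609
r ≈ 26.0609/14.85 ≈ 1.75494

r = 1.755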